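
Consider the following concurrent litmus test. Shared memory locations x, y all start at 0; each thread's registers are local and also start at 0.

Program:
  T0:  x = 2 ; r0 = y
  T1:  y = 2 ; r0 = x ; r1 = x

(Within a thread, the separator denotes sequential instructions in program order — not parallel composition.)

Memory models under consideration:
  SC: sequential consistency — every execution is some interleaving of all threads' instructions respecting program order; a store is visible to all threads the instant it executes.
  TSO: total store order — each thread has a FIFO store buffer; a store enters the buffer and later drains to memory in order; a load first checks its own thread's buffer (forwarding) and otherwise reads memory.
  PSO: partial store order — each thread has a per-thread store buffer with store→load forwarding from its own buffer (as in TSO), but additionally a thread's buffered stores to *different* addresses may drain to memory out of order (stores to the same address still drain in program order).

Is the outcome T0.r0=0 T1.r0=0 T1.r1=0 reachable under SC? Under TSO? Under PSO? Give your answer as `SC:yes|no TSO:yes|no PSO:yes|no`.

SC:no TSO:yes PSO:yes

outcome vector order: (T0.r0,T1.r0,T1.r1)
SC (4): 022, 200, 202, 222
TSO (6): 000, 002, 022, 200, 202, 222
PSO (6): 000, 002, 022, 200, 202, 222
target 000 ∈ {TSO,PSO}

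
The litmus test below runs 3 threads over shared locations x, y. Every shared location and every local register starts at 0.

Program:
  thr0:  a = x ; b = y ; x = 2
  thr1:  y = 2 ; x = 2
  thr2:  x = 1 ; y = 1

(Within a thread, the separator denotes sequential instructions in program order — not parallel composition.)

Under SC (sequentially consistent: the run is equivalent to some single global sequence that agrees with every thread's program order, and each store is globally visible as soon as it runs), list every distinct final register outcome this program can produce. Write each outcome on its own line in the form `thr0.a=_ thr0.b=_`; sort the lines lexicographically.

outcome vector order: (thr0.a,thr0.b)
|SC outcomes| = 8

thr0.a=0 thr0.b=0
thr0.a=0 thr0.b=1
thr0.a=0 thr0.b=2
thr0.a=1 thr0.b=0
thr0.a=1 thr0.b=1
thr0.a=1 thr0.b=2
thr0.a=2 thr0.b=1
thr0.a=2 thr0.b=2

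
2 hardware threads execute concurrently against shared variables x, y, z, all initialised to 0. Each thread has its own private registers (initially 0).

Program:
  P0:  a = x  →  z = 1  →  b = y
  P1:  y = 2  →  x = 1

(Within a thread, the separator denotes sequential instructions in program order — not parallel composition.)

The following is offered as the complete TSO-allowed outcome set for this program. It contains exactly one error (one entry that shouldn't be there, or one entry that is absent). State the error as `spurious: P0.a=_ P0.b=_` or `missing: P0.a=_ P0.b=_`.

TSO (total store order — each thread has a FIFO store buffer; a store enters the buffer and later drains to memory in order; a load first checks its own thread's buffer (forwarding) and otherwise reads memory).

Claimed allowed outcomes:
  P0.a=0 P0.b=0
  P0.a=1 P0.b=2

missing: P0.a=0 P0.b=2

outcome vector order: (P0.a,P0.b)
under TSO → (0,0); (0,2); (1,2)
TSO∖claimed = {(0,2)}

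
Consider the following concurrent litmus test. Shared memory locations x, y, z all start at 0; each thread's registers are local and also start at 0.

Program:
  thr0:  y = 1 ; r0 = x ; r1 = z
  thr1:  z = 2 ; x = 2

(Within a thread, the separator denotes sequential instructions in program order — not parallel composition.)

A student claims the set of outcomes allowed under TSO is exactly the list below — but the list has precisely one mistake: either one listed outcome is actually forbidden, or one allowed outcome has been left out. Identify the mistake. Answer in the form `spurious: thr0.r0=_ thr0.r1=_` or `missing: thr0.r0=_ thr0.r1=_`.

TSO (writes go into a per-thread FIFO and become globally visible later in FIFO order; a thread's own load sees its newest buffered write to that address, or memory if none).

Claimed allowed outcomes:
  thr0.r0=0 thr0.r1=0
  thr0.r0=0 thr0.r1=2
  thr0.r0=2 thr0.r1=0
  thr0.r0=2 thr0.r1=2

outcome vector order: (thr0.r0,thr0.r1)
[TSO] allowed = {0/0, 0/2, 2/2}
claimed∖TSO = {2/0}

spurious: thr0.r0=2 thr0.r1=0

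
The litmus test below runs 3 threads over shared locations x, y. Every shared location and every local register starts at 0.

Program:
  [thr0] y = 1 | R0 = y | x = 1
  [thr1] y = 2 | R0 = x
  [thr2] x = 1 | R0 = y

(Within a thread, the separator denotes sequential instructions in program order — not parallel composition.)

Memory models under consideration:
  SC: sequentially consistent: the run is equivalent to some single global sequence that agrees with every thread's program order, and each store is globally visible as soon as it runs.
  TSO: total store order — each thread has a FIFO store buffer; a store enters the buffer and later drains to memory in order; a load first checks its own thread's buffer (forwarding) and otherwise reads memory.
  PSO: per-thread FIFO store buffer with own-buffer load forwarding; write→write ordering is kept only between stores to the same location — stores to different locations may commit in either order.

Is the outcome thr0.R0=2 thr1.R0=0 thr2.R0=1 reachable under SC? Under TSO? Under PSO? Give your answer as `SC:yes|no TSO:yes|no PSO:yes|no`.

SC:no TSO:yes PSO:yes

outcome vector order: (thr0.R0,thr1.R0,thr2.R0)
under SC → 101, 102, 110, 111, 112, 202, 210, 211, 212
under TSO → 100, 101, 102, 110, 111, 112, 200, 201, 202, 210, 211, 212
under PSO → 100, 101, 102, 110, 111, 112, 200, 201, 202, 210, 211, 212
target 201 ∈ {TSO,PSO}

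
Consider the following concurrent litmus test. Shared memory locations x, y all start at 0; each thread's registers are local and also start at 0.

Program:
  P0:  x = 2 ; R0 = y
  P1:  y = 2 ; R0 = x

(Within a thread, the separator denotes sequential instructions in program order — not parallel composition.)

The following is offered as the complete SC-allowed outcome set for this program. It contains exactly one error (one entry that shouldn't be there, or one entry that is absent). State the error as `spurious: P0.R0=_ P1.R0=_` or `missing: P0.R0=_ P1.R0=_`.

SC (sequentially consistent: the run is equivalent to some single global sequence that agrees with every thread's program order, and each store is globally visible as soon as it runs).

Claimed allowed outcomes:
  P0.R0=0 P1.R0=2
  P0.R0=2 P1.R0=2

outcome vector order: (P0.R0,P1.R0)
under SC → 0/2 2/0 2/2
SC∖claimed = {2/0}

missing: P0.R0=2 P1.R0=0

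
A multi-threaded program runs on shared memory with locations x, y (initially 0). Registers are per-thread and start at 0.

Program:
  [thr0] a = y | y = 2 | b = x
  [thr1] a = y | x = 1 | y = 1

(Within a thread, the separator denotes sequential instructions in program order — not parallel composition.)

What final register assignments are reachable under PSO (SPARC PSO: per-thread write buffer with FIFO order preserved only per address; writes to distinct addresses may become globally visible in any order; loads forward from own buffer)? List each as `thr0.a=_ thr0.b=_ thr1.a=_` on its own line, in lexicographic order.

thr0.a=0 thr0.b=0 thr1.a=0
thr0.a=0 thr0.b=0 thr1.a=2
thr0.a=0 thr0.b=1 thr1.a=0
thr0.a=0 thr0.b=1 thr1.a=2
thr0.a=1 thr0.b=0 thr1.a=0
thr0.a=1 thr0.b=1 thr1.a=0

outcome vector order: (thr0.a,thr0.b,thr1.a)
|PSO outcomes| = 6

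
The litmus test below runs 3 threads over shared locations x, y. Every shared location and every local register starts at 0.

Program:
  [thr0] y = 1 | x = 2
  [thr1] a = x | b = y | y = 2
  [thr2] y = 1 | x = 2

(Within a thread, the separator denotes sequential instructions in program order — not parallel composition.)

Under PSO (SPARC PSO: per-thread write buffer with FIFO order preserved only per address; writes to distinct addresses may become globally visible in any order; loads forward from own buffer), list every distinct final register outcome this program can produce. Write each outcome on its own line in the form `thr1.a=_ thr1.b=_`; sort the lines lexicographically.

thr1.a=0 thr1.b=0
thr1.a=0 thr1.b=1
thr1.a=2 thr1.b=0
thr1.a=2 thr1.b=1

outcome vector order: (thr1.a,thr1.b)
|PSO outcomes| = 4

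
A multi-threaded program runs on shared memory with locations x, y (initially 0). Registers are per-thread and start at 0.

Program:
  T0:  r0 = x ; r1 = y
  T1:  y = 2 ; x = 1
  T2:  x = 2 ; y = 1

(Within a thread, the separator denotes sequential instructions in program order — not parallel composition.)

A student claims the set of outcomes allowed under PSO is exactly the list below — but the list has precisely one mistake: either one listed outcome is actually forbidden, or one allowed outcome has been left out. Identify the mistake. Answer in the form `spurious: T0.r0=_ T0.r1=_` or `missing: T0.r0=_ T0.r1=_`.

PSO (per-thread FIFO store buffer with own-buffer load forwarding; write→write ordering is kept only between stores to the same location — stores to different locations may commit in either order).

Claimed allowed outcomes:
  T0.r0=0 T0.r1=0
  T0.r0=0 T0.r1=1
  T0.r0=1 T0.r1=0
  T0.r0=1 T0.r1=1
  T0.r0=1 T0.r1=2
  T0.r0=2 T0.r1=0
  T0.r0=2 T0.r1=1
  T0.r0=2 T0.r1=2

outcome vector order: (T0.r0,T0.r1)
[PSO] allowed = {00, 01, 02, 10, 11, 12, 20, 21, 22}
PSO∖claimed = {02}

missing: T0.r0=0 T0.r1=2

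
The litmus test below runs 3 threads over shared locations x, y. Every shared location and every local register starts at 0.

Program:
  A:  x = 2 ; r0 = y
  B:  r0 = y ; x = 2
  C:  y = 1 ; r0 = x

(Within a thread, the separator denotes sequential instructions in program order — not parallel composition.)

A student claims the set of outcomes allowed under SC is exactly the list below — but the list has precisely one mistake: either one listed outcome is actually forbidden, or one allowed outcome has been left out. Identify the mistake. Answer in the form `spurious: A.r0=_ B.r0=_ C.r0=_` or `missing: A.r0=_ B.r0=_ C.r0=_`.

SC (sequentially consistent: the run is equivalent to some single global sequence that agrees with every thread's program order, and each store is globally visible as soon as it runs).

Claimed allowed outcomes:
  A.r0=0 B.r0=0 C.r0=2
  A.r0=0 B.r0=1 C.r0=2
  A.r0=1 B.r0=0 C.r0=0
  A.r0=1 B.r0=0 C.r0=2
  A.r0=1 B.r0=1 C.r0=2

missing: A.r0=1 B.r0=1 C.r0=0

outcome vector order: (A.r0,B.r0,C.r0)
SC (6): <0 0 2>; <0 1 2>; <1 0 0>; <1 0 2>; <1 1 0>; <1 1 2>
SC∖claimed = {<1 1 0>}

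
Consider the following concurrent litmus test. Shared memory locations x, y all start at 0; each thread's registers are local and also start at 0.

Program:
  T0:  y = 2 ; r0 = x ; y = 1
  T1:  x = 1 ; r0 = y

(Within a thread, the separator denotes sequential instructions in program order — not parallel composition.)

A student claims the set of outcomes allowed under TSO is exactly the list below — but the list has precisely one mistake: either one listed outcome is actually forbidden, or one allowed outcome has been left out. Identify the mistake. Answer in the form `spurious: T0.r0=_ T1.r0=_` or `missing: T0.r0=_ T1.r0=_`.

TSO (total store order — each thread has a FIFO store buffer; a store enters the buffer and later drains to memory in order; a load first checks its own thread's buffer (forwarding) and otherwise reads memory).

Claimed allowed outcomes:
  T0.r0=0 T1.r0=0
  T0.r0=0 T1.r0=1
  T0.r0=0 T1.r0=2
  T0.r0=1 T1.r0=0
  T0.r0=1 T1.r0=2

missing: T0.r0=1 T1.r0=1

outcome vector order: (T0.r0,T1.r0)
TSO: 6 outcomes — {(0,0) (0,1) (0,2) (1,0) (1,1) (1,2)}
TSO∖claimed = {(1,1)}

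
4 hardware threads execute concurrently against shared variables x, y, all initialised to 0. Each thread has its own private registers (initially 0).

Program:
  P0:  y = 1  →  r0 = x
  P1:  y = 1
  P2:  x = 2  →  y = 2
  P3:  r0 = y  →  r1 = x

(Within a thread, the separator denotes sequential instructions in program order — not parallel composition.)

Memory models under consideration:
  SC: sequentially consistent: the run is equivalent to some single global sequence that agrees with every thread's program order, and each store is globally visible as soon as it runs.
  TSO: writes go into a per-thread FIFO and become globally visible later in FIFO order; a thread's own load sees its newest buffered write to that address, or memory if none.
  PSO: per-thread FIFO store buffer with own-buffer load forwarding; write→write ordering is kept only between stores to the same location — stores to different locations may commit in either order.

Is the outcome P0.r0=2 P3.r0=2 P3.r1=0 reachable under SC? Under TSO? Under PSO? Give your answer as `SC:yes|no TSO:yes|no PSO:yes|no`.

SC:no TSO:no PSO:yes

outcome vector order: (P0.r0,P3.r0,P3.r1)
under SC → (0,0,0) (0,0,2) (0,1,0) (0,1,2) (0,2,2) (2,0,0) (2,0,2) (2,1,0) (2,1,2) (2,2,2)
under TSO → (0,0,0) (0,0,2) (0,1,0) (0,1,2) (0,2,2) (2,0,0) (2,0,2) (2,1,0) (2,1,2) (2,2,2)
under PSO → (0,0,0) (0,0,2) (0,1,0) (0,1,2) (0,2,0) (0,2,2) (2,0,0) (2,0,2) (2,1,0) (2,1,2) (2,2,0) (2,2,2)
target (2,2,0) ∈ {PSO}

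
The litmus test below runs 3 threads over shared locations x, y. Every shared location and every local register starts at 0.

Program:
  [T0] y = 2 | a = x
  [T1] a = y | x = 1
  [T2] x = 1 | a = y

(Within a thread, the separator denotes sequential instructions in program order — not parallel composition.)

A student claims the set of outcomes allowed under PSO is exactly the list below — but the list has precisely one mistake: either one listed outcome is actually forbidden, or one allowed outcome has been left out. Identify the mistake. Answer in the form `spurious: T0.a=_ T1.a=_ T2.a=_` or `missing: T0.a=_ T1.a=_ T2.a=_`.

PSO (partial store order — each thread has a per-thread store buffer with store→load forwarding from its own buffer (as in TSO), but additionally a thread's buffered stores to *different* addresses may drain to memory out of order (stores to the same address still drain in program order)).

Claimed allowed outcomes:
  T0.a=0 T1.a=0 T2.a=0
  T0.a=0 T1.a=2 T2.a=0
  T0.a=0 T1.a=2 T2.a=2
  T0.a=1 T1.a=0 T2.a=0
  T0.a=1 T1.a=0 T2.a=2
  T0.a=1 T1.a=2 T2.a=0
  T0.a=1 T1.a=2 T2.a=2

missing: T0.a=0 T1.a=0 T2.a=2

outcome vector order: (T0.a,T1.a,T2.a)
[PSO] allowed = {0/0/0 0/0/2 0/2/0 0/2/2 1/0/0 1/0/2 1/2/0 1/2/2}
PSO∖claimed = {0/0/2}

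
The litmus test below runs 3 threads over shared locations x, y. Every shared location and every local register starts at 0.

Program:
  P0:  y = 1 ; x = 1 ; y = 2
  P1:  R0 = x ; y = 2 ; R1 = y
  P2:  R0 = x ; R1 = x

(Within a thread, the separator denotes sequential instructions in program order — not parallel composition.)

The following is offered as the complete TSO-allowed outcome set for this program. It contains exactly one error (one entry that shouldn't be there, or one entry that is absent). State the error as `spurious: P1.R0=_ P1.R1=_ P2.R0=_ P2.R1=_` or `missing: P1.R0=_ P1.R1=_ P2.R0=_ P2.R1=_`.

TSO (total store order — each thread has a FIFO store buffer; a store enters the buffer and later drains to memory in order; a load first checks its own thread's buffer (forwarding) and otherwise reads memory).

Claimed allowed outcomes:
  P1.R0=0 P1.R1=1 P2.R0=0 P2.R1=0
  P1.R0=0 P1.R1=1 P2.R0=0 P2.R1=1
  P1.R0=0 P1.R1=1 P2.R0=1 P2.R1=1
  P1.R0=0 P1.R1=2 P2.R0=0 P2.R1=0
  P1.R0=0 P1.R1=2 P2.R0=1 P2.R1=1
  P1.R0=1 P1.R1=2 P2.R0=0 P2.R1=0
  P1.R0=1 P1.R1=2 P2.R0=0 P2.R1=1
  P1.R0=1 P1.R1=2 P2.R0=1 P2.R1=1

outcome vector order: (P1.R0,P1.R1,P2.R0,P2.R1)
TSO (9): <0 1 0 0>, <0 1 0 1>, <0 1 1 1>, <0 2 0 0>, <0 2 0 1>, <0 2 1 1>, <1 2 0 0>, <1 2 0 1>, <1 2 1 1>
TSO∖claimed = {<0 2 0 1>}

missing: P1.R0=0 P1.R1=2 P2.R0=0 P2.R1=1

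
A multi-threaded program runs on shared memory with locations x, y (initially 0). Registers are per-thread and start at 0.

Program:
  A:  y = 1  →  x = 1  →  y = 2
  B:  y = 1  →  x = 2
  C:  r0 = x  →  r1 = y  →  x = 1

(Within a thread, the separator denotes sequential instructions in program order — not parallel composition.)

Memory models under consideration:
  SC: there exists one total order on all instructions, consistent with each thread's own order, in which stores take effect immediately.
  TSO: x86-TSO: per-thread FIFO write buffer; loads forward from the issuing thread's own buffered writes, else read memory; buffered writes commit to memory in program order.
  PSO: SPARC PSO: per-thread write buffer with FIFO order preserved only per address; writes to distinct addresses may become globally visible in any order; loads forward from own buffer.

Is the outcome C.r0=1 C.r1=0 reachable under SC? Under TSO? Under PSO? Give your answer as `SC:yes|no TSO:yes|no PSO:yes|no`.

SC:no TSO:no PSO:yes

outcome vector order: (C.r0,C.r1)
under SC → (0,0); (0,1); (0,2); (1,1); (1,2); (2,1); (2,2)
under TSO → (0,0); (0,1); (0,2); (1,1); (1,2); (2,1); (2,2)
under PSO → (0,0); (0,1); (0,2); (1,0); (1,1); (1,2); (2,0); (2,1); (2,2)
target (1,0) ∈ {PSO}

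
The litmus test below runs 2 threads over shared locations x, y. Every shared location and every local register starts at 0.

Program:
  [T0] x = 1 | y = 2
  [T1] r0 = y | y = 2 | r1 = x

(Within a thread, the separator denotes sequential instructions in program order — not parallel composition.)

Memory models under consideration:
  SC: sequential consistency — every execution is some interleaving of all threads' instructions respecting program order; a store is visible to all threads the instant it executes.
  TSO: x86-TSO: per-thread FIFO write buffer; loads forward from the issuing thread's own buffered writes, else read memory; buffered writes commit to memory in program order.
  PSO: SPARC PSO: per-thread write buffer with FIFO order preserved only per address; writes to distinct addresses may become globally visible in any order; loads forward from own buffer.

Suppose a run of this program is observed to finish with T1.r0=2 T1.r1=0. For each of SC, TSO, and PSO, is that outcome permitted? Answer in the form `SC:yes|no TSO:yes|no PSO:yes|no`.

SC:no TSO:no PSO:yes

outcome vector order: (T1.r0,T1.r1)
[SC] allowed = {(0,0); (0,1); (2,1)}
[TSO] allowed = {(0,0); (0,1); (2,1)}
[PSO] allowed = {(0,0); (0,1); (2,0); (2,1)}
target (2,0) ∈ {PSO}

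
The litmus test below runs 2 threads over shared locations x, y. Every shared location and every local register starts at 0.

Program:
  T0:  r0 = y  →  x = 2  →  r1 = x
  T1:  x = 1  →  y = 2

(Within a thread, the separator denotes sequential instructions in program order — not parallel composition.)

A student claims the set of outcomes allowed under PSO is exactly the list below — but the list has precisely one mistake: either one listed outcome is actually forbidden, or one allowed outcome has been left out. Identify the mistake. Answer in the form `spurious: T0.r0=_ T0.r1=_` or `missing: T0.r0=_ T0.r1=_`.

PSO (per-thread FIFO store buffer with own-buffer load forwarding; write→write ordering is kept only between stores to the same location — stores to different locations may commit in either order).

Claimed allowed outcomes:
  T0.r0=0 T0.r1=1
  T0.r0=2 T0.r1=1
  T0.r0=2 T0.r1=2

missing: T0.r0=0 T0.r1=2

outcome vector order: (T0.r0,T0.r1)
[PSO] allowed = {01 02 21 22}
PSO∖claimed = {02}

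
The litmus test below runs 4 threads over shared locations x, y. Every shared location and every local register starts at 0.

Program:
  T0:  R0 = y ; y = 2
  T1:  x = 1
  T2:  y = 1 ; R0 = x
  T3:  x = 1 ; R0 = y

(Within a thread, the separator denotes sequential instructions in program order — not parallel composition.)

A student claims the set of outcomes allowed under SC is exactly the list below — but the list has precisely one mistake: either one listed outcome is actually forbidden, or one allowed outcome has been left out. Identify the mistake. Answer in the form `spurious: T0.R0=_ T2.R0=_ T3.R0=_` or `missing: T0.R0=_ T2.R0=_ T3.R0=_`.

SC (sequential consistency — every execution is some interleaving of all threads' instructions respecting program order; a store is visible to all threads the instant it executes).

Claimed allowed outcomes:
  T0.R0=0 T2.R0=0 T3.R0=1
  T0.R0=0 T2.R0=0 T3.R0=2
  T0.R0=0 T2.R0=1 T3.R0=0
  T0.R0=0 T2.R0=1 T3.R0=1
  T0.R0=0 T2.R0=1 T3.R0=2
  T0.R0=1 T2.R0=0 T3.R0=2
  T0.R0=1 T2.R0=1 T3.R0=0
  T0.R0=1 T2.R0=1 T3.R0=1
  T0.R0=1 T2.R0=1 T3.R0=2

outcome vector order: (T0.R0,T2.R0,T3.R0)
SC (10): (0,0,1), (0,0,2), (0,1,0), (0,1,1), (0,1,2), (1,0,1), (1,0,2), (1,1,0), (1,1,1), (1,1,2)
SC∖claimed = {(1,0,1)}

missing: T0.R0=1 T2.R0=0 T3.R0=1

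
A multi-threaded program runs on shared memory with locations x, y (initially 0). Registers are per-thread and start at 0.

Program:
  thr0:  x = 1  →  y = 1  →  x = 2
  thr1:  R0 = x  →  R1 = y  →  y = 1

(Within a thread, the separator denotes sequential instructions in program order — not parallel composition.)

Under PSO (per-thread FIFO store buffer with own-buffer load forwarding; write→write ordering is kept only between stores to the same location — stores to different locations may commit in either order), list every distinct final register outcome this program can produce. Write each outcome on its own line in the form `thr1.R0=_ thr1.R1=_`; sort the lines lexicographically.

outcome vector order: (thr1.R0,thr1.R1)
|PSO outcomes| = 6

thr1.R0=0 thr1.R1=0
thr1.R0=0 thr1.R1=1
thr1.R0=1 thr1.R1=0
thr1.R0=1 thr1.R1=1
thr1.R0=2 thr1.R1=0
thr1.R0=2 thr1.R1=1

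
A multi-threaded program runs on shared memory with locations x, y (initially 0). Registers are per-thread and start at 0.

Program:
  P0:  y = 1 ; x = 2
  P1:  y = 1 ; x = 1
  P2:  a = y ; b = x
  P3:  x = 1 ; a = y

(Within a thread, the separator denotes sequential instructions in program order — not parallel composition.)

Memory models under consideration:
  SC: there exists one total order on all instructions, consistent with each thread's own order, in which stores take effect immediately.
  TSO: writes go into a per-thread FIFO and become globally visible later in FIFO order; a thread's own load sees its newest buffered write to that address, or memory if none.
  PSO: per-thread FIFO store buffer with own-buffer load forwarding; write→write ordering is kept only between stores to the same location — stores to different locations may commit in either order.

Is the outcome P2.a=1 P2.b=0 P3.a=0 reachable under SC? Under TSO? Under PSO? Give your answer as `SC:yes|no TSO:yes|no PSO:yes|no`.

outcome vector order: (P2.a,P2.b,P3.a)
[SC] allowed = {0/0/0; 0/0/1; 0/1/0; 0/1/1; 0/2/0; 0/2/1; 1/0/1; 1/1/0; 1/1/1; 1/2/0; 1/2/1}
[TSO] allowed = {0/0/0; 0/0/1; 0/1/0; 0/1/1; 0/2/0; 0/2/1; 1/0/0; 1/0/1; 1/1/0; 1/1/1; 1/2/0; 1/2/1}
[PSO] allowed = {0/0/0; 0/0/1; 0/1/0; 0/1/1; 0/2/0; 0/2/1; 1/0/0; 1/0/1; 1/1/0; 1/1/1; 1/2/0; 1/2/1}
target 1/0/0 ∈ {TSO,PSO}

SC:no TSO:yes PSO:yes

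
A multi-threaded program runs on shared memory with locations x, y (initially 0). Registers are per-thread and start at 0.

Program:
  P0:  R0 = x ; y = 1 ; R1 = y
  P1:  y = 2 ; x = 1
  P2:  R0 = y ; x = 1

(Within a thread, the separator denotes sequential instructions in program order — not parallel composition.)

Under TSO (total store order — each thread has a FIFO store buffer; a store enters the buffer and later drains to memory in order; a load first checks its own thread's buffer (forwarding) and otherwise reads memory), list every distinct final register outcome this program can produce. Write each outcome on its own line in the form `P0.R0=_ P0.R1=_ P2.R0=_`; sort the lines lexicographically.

P0.R0=0 P0.R1=1 P2.R0=0
P0.R0=0 P0.R1=1 P2.R0=1
P0.R0=0 P0.R1=1 P2.R0=2
P0.R0=0 P0.R1=2 P2.R0=0
P0.R0=0 P0.R1=2 P2.R0=1
P0.R0=0 P0.R1=2 P2.R0=2
P0.R0=1 P0.R1=1 P2.R0=0
P0.R0=1 P0.R1=1 P2.R0=1
P0.R0=1 P0.R1=1 P2.R0=2
P0.R0=1 P0.R1=2 P2.R0=0

outcome vector order: (P0.R0,P0.R1,P2.R0)
|TSO outcomes| = 10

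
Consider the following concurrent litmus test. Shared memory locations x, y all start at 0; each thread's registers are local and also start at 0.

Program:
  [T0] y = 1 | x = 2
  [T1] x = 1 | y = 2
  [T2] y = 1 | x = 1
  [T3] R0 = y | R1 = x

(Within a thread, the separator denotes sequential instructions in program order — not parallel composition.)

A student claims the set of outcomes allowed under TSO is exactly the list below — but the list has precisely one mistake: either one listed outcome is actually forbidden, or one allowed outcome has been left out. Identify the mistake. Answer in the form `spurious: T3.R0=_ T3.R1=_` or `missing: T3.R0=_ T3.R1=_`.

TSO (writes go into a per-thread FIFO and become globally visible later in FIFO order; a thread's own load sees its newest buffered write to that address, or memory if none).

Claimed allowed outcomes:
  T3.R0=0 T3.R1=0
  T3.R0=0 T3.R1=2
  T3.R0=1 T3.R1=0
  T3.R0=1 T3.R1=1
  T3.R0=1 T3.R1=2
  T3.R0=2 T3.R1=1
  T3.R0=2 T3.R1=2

missing: T3.R0=0 T3.R1=1

outcome vector order: (T3.R0,T3.R1)
under TSO → <0 0> <0 1> <0 2> <1 0> <1 1> <1 2> <2 1> <2 2>
TSO∖claimed = {<0 1>}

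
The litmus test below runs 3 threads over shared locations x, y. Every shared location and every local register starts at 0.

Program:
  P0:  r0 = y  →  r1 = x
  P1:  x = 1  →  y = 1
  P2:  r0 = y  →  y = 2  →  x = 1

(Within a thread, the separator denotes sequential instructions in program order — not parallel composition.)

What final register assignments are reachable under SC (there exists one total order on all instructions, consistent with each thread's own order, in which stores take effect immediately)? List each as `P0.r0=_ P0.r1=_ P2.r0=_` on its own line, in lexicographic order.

outcome vector order: (P0.r0,P0.r1,P2.r0)
|SC outcomes| = 9

P0.r0=0 P0.r1=0 P2.r0=0
P0.r0=0 P0.r1=0 P2.r0=1
P0.r0=0 P0.r1=1 P2.r0=0
P0.r0=0 P0.r1=1 P2.r0=1
P0.r0=1 P0.r1=1 P2.r0=0
P0.r0=1 P0.r1=1 P2.r0=1
P0.r0=2 P0.r1=0 P2.r0=0
P0.r0=2 P0.r1=1 P2.r0=0
P0.r0=2 P0.r1=1 P2.r0=1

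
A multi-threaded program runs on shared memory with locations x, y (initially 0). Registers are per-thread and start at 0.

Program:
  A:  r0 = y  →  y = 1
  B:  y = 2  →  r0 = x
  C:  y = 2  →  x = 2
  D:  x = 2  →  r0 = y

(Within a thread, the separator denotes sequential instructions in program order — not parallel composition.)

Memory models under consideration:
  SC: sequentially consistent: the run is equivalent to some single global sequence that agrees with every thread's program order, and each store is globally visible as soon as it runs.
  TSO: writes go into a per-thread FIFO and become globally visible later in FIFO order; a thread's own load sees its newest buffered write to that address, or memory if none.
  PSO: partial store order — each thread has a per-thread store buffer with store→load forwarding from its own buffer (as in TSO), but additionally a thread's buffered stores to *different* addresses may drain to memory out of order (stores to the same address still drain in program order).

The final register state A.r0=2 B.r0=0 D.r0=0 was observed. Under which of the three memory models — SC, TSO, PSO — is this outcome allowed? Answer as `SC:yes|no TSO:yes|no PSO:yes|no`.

outcome vector order: (A.r0,B.r0,D.r0)
SC: 10 outcomes — {(0,0,1); (0,0,2); (0,2,0); (0,2,1); (0,2,2); (2,0,1); (2,0,2); (2,2,0); (2,2,1); (2,2,2)}
TSO: 12 outcomes — {(0,0,0); (0,0,1); (0,0,2); (0,2,0); (0,2,1); (0,2,2); (2,0,0); (2,0,1); (2,0,2); (2,2,0); (2,2,1); (2,2,2)}
PSO: 12 outcomes — {(0,0,0); (0,0,1); (0,0,2); (0,2,0); (0,2,1); (0,2,2); (2,0,0); (2,0,1); (2,0,2); (2,2,0); (2,2,1); (2,2,2)}
target (2,0,0) ∈ {TSO,PSO}

SC:no TSO:yes PSO:yes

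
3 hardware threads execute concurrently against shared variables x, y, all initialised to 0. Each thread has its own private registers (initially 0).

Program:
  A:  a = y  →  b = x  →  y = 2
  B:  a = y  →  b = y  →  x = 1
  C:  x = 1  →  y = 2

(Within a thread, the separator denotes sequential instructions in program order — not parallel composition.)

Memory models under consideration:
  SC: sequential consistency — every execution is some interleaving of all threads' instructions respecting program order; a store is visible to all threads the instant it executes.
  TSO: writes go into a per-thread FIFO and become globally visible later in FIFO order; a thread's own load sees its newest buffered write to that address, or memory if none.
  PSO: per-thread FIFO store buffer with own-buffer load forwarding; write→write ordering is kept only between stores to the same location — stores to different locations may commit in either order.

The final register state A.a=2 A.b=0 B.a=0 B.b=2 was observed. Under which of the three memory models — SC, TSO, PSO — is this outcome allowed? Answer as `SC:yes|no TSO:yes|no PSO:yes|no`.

outcome vector order: (A.a,A.b,B.a,B.b)
under SC → <0 0 0 0>; <0 0 0 2>; <0 0 2 2>; <0 1 0 0>; <0 1 0 2>; <0 1 2 2>; <2 1 0 0>; <2 1 0 2>; <2 1 2 2>
under TSO → <0 0 0 0>; <0 0 0 2>; <0 0 2 2>; <0 1 0 0>; <0 1 0 2>; <0 1 2 2>; <2 1 0 0>; <2 1 0 2>; <2 1 2 2>
under PSO → <0 0 0 0>; <0 0 0 2>; <0 0 2 2>; <0 1 0 0>; <0 1 0 2>; <0 1 2 2>; <2 0 0 0>; <2 0 0 2>; <2 0 2 2>; <2 1 0 0>; <2 1 0 2>; <2 1 2 2>
target <2 0 0 2> ∈ {PSO}

SC:no TSO:no PSO:yes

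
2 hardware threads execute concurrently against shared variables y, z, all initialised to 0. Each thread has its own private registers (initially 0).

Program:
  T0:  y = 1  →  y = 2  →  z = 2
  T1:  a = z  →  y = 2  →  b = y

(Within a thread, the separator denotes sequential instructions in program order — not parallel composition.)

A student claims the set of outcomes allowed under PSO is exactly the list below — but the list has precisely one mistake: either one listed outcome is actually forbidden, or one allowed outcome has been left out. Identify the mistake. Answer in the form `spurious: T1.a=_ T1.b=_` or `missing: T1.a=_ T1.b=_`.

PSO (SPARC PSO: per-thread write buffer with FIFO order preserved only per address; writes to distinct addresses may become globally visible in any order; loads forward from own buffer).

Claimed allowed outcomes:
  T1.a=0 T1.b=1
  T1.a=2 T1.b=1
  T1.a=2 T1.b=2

outcome vector order: (T1.a,T1.b)
[PSO] allowed = {0/1; 0/2; 2/1; 2/2}
PSO∖claimed = {0/2}

missing: T1.a=0 T1.b=2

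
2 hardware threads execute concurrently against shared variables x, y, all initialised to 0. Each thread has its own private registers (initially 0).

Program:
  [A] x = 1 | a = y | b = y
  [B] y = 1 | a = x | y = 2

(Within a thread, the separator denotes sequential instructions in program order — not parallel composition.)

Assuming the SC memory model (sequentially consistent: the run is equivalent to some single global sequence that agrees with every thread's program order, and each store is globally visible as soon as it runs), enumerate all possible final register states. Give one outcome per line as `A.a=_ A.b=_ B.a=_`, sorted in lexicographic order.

A.a=0 A.b=0 B.a=1
A.a=0 A.b=1 B.a=1
A.a=0 A.b=2 B.a=1
A.a=1 A.b=1 B.a=0
A.a=1 A.b=1 B.a=1
A.a=1 A.b=2 B.a=0
A.a=1 A.b=2 B.a=1
A.a=2 A.b=2 B.a=0
A.a=2 A.b=2 B.a=1

outcome vector order: (A.a,A.b,B.a)
|SC outcomes| = 9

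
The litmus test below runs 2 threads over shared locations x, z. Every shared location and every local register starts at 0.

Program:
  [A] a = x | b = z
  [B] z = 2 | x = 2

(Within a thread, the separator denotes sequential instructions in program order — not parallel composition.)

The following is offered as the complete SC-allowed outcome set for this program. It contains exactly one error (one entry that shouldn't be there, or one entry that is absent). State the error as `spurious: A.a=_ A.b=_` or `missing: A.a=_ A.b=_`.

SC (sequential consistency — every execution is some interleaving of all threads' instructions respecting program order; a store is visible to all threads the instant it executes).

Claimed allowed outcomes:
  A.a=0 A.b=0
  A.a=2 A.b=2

missing: A.a=0 A.b=2

outcome vector order: (A.a,A.b)
[SC] allowed = {(0,0) (0,2) (2,2)}
SC∖claimed = {(0,2)}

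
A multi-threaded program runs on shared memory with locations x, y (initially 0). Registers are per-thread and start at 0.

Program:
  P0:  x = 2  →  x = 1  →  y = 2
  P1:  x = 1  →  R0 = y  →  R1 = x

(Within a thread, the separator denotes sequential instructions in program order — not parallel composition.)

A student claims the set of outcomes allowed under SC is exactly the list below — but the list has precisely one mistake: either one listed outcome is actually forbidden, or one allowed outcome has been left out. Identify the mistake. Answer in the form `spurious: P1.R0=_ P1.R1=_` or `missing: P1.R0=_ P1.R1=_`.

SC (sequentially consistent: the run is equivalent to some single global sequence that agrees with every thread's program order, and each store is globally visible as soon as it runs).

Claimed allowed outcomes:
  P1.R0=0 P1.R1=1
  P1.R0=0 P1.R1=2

missing: P1.R0=2 P1.R1=1

outcome vector order: (P1.R0,P1.R1)
[SC] allowed = {01, 02, 21}
SC∖claimed = {21}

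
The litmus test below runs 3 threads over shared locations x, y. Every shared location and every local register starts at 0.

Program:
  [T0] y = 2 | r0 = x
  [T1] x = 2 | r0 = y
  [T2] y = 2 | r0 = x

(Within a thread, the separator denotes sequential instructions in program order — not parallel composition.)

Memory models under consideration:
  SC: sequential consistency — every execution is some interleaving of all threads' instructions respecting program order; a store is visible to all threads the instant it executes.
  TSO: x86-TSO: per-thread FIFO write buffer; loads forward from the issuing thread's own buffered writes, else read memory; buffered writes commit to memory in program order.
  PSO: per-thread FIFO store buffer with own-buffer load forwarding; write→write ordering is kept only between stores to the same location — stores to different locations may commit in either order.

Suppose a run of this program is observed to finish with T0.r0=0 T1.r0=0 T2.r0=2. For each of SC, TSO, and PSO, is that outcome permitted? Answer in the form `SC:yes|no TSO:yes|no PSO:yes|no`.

SC:no TSO:yes PSO:yes

outcome vector order: (T0.r0,T1.r0,T2.r0)
[SC] allowed = {0/2/0, 0/2/2, 2/0/2, 2/2/0, 2/2/2}
[TSO] allowed = {0/0/0, 0/0/2, 0/2/0, 0/2/2, 2/0/0, 2/0/2, 2/2/0, 2/2/2}
[PSO] allowed = {0/0/0, 0/0/2, 0/2/0, 0/2/2, 2/0/0, 2/0/2, 2/2/0, 2/2/2}
target 0/0/2 ∈ {TSO,PSO}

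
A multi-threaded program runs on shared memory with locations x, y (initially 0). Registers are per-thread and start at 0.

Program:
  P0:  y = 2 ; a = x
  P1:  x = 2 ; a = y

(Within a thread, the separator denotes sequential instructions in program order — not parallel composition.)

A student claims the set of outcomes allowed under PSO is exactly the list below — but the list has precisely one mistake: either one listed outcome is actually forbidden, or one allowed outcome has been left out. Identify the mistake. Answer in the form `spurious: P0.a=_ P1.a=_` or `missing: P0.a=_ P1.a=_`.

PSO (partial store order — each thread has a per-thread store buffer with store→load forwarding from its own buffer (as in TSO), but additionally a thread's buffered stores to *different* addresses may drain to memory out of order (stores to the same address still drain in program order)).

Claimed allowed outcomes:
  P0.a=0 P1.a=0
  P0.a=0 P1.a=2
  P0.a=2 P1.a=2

missing: P0.a=2 P1.a=0

outcome vector order: (P0.a,P1.a)
[PSO] allowed = {<0 0> <0 2> <2 0> <2 2>}
PSO∖claimed = {<2 0>}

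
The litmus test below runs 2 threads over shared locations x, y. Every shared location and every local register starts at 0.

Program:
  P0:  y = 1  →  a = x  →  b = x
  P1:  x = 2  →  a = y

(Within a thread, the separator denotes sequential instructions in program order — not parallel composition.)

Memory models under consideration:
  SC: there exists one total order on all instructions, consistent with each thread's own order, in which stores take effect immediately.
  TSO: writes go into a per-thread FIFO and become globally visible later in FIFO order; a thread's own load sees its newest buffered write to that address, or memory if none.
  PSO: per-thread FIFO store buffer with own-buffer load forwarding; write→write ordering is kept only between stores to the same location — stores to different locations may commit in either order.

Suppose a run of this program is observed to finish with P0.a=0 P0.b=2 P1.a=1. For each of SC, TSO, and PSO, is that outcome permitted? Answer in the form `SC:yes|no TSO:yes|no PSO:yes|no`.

outcome vector order: (P0.a,P0.b,P1.a)
[SC] allowed = {001; 021; 220; 221}
[TSO] allowed = {000; 001; 020; 021; 220; 221}
[PSO] allowed = {000; 001; 020; 021; 220; 221}
target 021 ∈ {SC,TSO,PSO}

SC:yes TSO:yes PSO:yes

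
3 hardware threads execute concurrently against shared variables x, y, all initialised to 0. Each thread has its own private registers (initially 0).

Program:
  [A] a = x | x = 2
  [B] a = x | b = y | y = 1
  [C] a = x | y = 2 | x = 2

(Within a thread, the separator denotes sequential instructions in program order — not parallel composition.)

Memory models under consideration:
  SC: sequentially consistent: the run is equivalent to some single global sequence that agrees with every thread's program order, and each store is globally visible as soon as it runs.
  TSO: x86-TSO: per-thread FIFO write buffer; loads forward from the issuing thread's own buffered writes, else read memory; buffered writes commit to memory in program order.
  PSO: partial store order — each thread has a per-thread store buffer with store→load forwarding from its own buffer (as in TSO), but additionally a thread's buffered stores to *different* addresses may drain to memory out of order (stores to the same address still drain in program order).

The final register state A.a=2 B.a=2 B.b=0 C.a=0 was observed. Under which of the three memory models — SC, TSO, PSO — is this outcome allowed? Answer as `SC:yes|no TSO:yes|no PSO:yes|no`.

outcome vector order: (A.a,B.a,B.b,C.a)
under SC → <0 0 0 0>; <0 0 0 2>; <0 0 2 0>; <0 0 2 2>; <0 2 0 0>; <0 2 0 2>; <0 2 2 0>; <0 2 2 2>; <2 0 0 0>; <2 0 2 0>; <2 2 2 0>
under TSO → <0 0 0 0>; <0 0 0 2>; <0 0 2 0>; <0 0 2 2>; <0 2 0 0>; <0 2 0 2>; <0 2 2 0>; <0 2 2 2>; <2 0 0 0>; <2 0 2 0>; <2 2 2 0>
under PSO → <0 0 0 0>; <0 0 0 2>; <0 0 2 0>; <0 0 2 2>; <0 2 0 0>; <0 2 0 2>; <0 2 2 0>; <0 2 2 2>; <2 0 0 0>; <2 0 2 0>; <2 2 0 0>; <2 2 2 0>
target <2 2 0 0> ∈ {PSO}

SC:no TSO:no PSO:yes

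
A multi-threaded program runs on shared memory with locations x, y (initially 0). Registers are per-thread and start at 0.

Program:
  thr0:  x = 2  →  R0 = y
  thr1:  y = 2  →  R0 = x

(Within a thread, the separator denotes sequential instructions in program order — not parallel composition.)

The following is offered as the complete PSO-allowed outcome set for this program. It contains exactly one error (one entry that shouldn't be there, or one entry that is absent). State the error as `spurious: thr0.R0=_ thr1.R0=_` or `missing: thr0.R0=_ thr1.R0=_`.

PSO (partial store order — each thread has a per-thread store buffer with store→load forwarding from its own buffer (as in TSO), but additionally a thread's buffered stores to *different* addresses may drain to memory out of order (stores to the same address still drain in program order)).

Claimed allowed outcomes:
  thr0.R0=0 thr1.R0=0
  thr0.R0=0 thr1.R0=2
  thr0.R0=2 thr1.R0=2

missing: thr0.R0=2 thr1.R0=0

outcome vector order: (thr0.R0,thr1.R0)
PSO (4): 0/0; 0/2; 2/0; 2/2
PSO∖claimed = {2/0}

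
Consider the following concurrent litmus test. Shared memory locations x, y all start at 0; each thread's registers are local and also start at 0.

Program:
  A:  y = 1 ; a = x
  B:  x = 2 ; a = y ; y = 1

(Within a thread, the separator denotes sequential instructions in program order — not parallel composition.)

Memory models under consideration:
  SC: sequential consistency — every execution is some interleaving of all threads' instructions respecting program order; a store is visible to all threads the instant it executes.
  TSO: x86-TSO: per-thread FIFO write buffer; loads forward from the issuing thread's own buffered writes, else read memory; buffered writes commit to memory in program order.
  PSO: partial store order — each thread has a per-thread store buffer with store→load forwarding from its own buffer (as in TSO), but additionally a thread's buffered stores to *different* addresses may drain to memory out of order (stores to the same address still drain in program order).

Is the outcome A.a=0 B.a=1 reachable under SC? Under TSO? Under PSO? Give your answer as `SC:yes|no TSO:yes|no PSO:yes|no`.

SC:yes TSO:yes PSO:yes

outcome vector order: (A.a,B.a)
[SC] allowed = {<0 1> <2 0> <2 1>}
[TSO] allowed = {<0 0> <0 1> <2 0> <2 1>}
[PSO] allowed = {<0 0> <0 1> <2 0> <2 1>}
target <0 1> ∈ {SC,TSO,PSO}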